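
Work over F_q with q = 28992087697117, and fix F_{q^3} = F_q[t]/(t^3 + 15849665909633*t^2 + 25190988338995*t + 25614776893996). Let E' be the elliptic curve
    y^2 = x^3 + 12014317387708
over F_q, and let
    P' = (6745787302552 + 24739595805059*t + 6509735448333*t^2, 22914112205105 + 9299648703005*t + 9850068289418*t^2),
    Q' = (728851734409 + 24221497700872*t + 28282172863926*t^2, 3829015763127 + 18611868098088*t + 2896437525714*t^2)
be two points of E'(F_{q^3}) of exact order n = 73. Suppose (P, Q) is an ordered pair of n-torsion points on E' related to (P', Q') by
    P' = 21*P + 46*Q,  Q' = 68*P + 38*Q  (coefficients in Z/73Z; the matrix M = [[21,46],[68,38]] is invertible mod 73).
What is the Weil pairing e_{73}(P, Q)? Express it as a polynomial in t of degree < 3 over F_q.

e_{73} is bilinear + alternating on E[73], so e_{73}(21*P + 46*Q, 68*P + 38*Q) = e_{73}(P,Q)^(21*38-46*68).
21*38 - 46*68 = -2330; reduced mod 73: det = 6, inverse 61.
Run Miller on y^2=x^3+12014317387708 over F_{28992087697117}: ladder 1001001 (7 bits); e = f_P(D_Q)/f_Q(D_P).
f_P(D_Q)/f_Q(D_P) = 21318486275884 + 1828141232569*t + 2045232325720*t^2.
Hence e(P,Q) = 5730373314990 + 24064808101700*t + 546342484775*t^2 in F_{28992087697117^3}^*.

5730373314990 + 24064808101700*t + 546342484775*t^2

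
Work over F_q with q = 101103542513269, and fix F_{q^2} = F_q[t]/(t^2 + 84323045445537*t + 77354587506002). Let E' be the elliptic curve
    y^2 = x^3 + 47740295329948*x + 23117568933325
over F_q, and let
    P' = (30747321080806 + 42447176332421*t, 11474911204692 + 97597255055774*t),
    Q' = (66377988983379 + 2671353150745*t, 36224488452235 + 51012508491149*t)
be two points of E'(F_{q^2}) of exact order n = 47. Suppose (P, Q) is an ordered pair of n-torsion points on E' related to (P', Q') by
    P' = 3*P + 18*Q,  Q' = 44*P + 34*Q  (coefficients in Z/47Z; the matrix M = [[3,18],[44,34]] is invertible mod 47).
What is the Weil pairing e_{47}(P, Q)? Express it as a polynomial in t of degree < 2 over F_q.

Under M = [[3,18],[44,34]] in GL_2(Z/47), e_{47}(P',Q') = e_{47}(P,Q)^(3*34-18*44 mod 47).
Inverting 15 mod 47: 22. Thus e_{47}(P,Q) = e(P',Q')^{22}.
Build f_{47,P'} and f_{47,Q'} via the 6-bit ladder of 47=101111_2; evaluate at shifted divisors; quotient in F_{101103542513269^2}.
Result: e(P',Q') = 90793887031642 + 49394198552839*t.
Hence e(P,Q) = 6684384370747 + 78948779460551*t in F_{101103542513269^2}^*.

6684384370747 + 78948779460551*t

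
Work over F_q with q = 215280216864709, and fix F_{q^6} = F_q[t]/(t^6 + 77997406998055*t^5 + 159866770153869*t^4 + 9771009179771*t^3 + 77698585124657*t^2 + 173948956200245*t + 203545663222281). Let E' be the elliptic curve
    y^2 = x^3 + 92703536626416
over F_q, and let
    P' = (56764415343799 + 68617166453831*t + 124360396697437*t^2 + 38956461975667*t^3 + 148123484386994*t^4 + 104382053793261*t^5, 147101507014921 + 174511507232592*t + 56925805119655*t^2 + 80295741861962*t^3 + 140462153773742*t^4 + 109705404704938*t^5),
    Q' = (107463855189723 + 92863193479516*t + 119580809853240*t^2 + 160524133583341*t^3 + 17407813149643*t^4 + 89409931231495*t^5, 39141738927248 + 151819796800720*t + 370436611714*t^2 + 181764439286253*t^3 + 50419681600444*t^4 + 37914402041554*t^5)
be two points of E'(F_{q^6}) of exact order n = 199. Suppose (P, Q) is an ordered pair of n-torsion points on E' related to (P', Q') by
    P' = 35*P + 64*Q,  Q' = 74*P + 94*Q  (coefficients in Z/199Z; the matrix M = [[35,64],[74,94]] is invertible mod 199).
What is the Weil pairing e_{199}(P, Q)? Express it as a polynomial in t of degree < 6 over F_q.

e_{199} is bilinear + alternating on E[199], so e_{199}(35*P + 64*Q, 74*P + 94*Q) = e_{199}(P,Q)^(35*94-64*74).
det M = 35*94 - 64*74 = -1446 = 146 (mod 199); 146^{-1} = 15 (mod 199).
n = 199 = (11000111)_2 (8 bits, wt 5); accumulate f_{199,P'}(Q'+S)/f_{199,P'}(S) along the 7-step ladder.
e_{199}(P',Q') = 184435684880147 + 104727654243601*t + 166514026656761*t^2 + 211555409282778*t^3 + 119728287661978*t^4 + 2438998025352*t^5.
(184435684880147 + 104727654243601*t + 166514026656761*t^2 + 211555409282778*t^3 + 119728287661978*t^4 + 2438998025352*t^5)^{15} mod (215280216864709,f) = 87547879488838 + 75103915523066*t + 141805527821280*t^2 + 41267403123232*t^3 + 184865930138274*t^4 + 194406840167048*t^5.

87547879488838 + 75103915523066*t + 141805527821280*t^2 + 41267403123232*t^3 + 184865930138274*t^4 + 194406840167048*t^5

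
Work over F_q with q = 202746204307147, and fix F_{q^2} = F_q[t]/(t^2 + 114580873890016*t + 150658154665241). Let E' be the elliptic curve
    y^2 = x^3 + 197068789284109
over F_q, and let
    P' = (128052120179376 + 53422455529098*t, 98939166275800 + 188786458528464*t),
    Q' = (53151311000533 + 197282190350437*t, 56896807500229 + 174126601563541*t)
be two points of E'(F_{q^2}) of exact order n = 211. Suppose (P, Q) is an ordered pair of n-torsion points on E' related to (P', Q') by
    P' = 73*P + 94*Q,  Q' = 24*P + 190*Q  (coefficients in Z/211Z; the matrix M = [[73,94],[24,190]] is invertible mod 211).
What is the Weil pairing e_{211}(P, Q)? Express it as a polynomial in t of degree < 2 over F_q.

Since e_{211}(P,P)=e_{211}(Q,Q)=1 and e_{211}(Q,P)=e_{211}(P,Q)^{-1}, expanding e_{211}(73*P + 94*Q,24*P + 190*Q) leaves e(P,Q)^det(M).
Hence e(P,Q) = e(P',Q')^{47} where 47 = 9^{-1} mod 211.
Build f_{211,P'} and f_{211,Q'} via the 8-bit ladder of 211=11010011_2; evaluate at shifted divisors; quotient in F_{202746204307147^2}.
e_{211}(P',Q') = 191881701711896 + 41516545489127*t.
(191881701711896 + 41516545489127*t)^{47} mod (202746204307147,f) = 86664285899543 + 119472076593773*t.

86664285899543 + 119472076593773*t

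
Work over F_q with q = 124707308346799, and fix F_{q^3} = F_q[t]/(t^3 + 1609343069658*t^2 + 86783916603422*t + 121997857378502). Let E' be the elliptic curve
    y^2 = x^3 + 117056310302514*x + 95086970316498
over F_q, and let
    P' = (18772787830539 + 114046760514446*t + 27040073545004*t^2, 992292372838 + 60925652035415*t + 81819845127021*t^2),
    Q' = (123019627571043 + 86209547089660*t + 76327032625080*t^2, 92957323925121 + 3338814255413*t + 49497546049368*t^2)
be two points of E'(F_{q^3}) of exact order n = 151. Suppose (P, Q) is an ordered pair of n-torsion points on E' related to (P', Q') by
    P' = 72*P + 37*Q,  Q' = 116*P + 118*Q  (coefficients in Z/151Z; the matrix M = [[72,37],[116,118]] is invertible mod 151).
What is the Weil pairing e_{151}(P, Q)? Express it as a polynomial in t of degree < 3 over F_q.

22231328081664 + 22315974024231*t + 110992521975278*t^2

e_{151} is bilinear + alternating on E[151], so e_{151}(72*P + 37*Q, 116*P + 118*Q) = e_{151}(P,Q)^(72*118-37*116).
Hence e(P,Q) = e(P',Q')^{44} where 44 = 127^{-1} mod 151.
n = 151 = (10010111)_2 (8 bits, wt 5); accumulate f_{151,P'}(Q'+S)/f_{151,P'}(S) along the 7-step ladder.
Miller gives e_{151}(P',Q') = 74146488011568 + 76548756775394*t + 69438893228701*t^2 in F_{124707308346799^3}.
Finally e_{151}(P,Q) = 22231328081664 + 22315974024231*t + 110992521975278*t^2.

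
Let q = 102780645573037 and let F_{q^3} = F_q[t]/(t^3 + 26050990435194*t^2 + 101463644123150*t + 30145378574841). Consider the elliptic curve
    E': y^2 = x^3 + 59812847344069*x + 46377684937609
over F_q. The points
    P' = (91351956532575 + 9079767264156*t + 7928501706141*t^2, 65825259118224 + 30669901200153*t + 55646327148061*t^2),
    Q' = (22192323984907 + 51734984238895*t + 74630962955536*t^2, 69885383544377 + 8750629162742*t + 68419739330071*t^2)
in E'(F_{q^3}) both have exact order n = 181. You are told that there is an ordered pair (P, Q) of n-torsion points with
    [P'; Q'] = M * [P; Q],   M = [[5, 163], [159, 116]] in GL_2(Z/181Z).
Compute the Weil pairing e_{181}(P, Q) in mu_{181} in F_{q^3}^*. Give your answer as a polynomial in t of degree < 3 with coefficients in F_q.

e_{181}(aP+bQ,cP+dQ) = e_{181}(P,Q)^(ad-bc); with (a,b,c,d)=(5,163,159,116) this gives the det-181 law.
det(M) mod 181 = 3; its inverse in (Z/181)^* is 121 (check: 3*121 mod 181 = 1).
Double-and-add over 10110101: 8-1 doublings, 5-1 additions; each step l_{T,T}/v_{2T} or l_{T,P'}/v at Q'+S for random S.
f_P(D_Q)/f_Q(D_P) = 69245048129465 + 100545382246744*t + 7449568824378*t^2.
Thus e_{181}(P,Q) = 50915658028474 + 98791787207916*t + 82058433410873*t^2.

50915658028474 + 98791787207916*t + 82058433410873*t^2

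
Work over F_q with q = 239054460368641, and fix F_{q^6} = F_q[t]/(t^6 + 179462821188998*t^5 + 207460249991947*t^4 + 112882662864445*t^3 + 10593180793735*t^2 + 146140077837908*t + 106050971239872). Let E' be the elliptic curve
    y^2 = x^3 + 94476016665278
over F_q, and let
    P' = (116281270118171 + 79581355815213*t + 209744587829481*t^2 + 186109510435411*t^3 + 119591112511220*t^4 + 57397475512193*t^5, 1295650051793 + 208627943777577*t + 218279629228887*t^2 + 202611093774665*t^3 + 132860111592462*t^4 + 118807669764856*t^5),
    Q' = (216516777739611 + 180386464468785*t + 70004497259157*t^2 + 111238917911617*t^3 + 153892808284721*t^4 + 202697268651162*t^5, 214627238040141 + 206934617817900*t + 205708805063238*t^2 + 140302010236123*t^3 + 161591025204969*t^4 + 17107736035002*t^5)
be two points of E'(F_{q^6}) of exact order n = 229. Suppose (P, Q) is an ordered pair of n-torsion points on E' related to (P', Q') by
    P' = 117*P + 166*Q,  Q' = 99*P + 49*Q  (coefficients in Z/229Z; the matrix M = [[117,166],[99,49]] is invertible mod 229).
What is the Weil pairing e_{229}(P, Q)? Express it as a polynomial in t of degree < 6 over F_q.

213412662680038 + 143778674250975*t + 225780521791988*t^2 + 154638575698117*t^3 + 213394535434491*t^4 + 26748376821740*t^5

Since e_{229}(P,P)=e_{229}(Q,Q)=1 and e_{229}(Q,P)=e_{229}(P,Q)^{-1}, expanding e_{229}(117*P + 166*Q,99*P + 49*Q) leaves e(P,Q)^det(M).
Inverting 62 mod 229: 181. Thus e_{229}(P,Q) = e(P',Q')^{181}.
Build f_{229,P'} and f_{229,Q'} via the 8-bit ladder of 229=11100101_2; evaluate at shifted divisors; quotient in F_{239054460368641^6}.
Miller gives e_{229}(P',Q') = 122031453316525 + 137902545834582*t + 131390750328263*t^2 + 93244740867203*t^3 + 217602413571141*t^4 + 216857789849411*t^5 in F_{239054460368641^6}.
Thus e_{229}(P,Q) = 213412662680038 + 143778674250975*t + 225780521791988*t^2 + 154638575698117*t^3 + 213394535434491*t^4 + 26748376821740*t^5.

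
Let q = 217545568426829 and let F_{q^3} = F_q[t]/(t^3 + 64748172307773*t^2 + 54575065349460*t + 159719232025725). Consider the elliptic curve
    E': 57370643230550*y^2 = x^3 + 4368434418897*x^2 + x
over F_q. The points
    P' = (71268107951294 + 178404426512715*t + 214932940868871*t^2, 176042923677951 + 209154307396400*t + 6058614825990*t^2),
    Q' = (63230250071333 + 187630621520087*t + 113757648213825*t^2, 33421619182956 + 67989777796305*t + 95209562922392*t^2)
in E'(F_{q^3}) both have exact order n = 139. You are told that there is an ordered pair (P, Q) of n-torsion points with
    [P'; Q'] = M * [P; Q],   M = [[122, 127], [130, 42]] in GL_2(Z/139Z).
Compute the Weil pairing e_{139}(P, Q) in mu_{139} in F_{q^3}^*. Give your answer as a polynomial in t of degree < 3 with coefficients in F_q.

Under M = [[122,127],[130,42]] in GL_2(Z/139), e_{139}(P',Q') = e_{139}(P,Q)^(122*42-127*130 mod 139).
Inverting 12 mod 139: 58. Thus e_{139}(P,Q) = e(P',Q')^{58}.
(x,y)|->(71661068115699x+134187324007403,71661068115699y) sends E' to y^2=x^3+82114052836917*x+108679013250096.
Miller loop for e_{139} over F_{217545568426829^3}: bits of 139 = 10001011; 7 double steps + 3 add steps, l/v at each.
Result: e(P',Q') = 48074329480197 + 215912126796055*t + 128231632857673*t^2.
Raise to 58: e(P,Q) = 161414447461351 + 14949608827263*t + 107737442014890*t^2 in mu_{139}.

161414447461351 + 14949608827263*t + 107737442014890*t^2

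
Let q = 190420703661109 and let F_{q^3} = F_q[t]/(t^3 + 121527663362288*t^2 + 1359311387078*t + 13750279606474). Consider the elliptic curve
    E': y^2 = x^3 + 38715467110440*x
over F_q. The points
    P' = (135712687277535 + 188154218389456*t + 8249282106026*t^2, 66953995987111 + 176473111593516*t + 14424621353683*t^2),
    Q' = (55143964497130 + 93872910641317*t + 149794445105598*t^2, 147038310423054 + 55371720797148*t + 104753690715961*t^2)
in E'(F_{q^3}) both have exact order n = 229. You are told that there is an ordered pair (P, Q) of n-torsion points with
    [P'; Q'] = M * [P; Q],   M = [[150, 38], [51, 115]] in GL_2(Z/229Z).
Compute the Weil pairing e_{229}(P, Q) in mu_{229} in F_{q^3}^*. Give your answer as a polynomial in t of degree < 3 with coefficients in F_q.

e_{229}(aP+bQ,cP+dQ) = e_{229}(P,Q)^(ad-bc); with (a,b,c,d)=(150,38,51,115) this gives the det-229 law.
det M = 150*115 - 38*51 = 15312 = 198 (mod 229); 198^{-1} = 96 (mod 229).
Double-and-add over 11100101: 8-1 doublings, 5-1 additions; each step l_{T,T}/v_{2T} or l_{T,P'}/v at Q'+S for random S.
e_{229}(P',Q') = 155224553100452 + 137899588504011*t + 121689364642216*t^2.
Finally e_{229}(P,Q) = 107295559761577 + 166928755777901*t + 43334805767478*t^2.

107295559761577 + 166928755777901*t + 43334805767478*t^2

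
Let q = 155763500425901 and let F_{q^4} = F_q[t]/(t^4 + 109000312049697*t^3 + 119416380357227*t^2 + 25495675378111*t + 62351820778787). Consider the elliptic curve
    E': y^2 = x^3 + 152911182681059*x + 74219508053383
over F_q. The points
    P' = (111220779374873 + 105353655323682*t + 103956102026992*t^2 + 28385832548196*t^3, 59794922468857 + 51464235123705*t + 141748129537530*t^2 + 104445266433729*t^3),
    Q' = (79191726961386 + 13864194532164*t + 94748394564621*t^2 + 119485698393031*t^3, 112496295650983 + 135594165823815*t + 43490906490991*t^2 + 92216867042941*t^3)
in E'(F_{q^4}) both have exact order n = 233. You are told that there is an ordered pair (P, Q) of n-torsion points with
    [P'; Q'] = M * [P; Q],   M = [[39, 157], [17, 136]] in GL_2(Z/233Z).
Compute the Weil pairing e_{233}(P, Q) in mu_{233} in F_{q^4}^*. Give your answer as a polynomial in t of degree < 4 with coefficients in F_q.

Under M = [[39,157],[17,136]] in GL_2(Z/233), e_{233}(P',Q') = e_{233}(P,Q)^(39*136-157*17 mod 233).
Inverting 72 mod 233: 178. Thus e_{233}(P,Q) = e(P',Q')^{178}.
Build f_{233,P'} and f_{233,Q'} via the 8-bit ladder of 233=11101001_2; evaluate at shifted divisors; quotient in F_{155763500425901^4}.
f_P(D_Q)/f_Q(D_P) = 80845508623077 + 4408651714222*t + 66054374613295*t^2 + 81759278743450*t^3.
e_{233}(P,Q) = (80845508623077 + 4408651714222*t + 66054374613295*t^2 + 81759278743450*t^3)^{178} = 142347959042339 + 145171811391683*t + 42680029909626*t^2 + 112960690226209*t^3.

142347959042339 + 145171811391683*t + 42680029909626*t^2 + 112960690226209*t^3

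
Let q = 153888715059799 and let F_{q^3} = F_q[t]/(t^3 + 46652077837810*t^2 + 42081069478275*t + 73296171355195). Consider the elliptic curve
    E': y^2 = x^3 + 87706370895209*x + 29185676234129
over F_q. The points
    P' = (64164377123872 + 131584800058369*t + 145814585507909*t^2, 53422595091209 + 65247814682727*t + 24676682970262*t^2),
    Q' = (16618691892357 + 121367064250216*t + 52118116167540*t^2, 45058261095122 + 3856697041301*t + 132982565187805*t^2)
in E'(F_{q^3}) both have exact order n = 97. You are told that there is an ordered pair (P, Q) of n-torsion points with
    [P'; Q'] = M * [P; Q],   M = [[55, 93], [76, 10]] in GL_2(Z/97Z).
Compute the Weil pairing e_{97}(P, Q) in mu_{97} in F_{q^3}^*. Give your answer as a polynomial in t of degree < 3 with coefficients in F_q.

Since e_{97}(P,P)=e_{97}(Q,Q)=1 and e_{97}(Q,P)=e_{97}(P,Q)^{-1}, expanding e_{97}(55*P + 93*Q,76*P + 10*Q) leaves e(P,Q)^det(M).
55*10 - 93*76 = -6518; reduced mod 97: det = 78, inverse 51.
n = 97 = (1100001)_2 (7 bits, wt 3); accumulate f_{97,P'}(Q'+S)/f_{97,P'}(S) along the 6-step ladder.
f_P(D_Q)/f_Q(D_P) = 79904788133007 + 110310181820452*t + 63236235579728*t^2.
Finally e_{97}(P,Q) = 69936736093113 + 73911969620765*t + 109613646674562*t^2.

69936736093113 + 73911969620765*t + 109613646674562*t^2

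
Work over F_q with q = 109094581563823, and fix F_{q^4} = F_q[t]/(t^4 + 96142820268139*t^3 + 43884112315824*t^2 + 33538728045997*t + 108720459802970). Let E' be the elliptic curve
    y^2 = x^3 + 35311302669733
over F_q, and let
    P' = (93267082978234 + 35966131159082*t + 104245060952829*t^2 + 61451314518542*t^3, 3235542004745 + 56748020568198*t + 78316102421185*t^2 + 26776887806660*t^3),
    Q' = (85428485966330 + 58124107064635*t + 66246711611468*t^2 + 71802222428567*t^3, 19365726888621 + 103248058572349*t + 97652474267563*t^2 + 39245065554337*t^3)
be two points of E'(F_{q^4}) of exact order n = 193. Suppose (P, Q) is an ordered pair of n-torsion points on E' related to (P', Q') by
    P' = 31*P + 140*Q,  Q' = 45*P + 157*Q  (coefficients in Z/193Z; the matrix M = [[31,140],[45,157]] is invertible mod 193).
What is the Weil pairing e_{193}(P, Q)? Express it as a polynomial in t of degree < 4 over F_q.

96742654013165 + 10294164163833*t + 70089377978561*t^2 + 36951171932583*t^3

The 193-Weil pairing on E[193] over F_{109094581563823} is alternating-bilinear: e_{193}(P',Q') = e_{193}(P,Q)^det(M).
31*157 - 140*45 = -1433; reduced mod 193: det = 111, inverse 40.
Build f_{193,P'} and f_{193,Q'} via the 8-bit ladder of 193=11000001_2; evaluate at shifted divisors; quotient in F_{109094581563823^4}.
The quotient is 78745418855857 + 38922885688106*t + 7483061256178*t^2 + 49181766621098*t^3.
Hence e(P,Q) = 96742654013165 + 10294164163833*t + 70089377978561*t^2 + 36951171932583*t^3 in F_{109094581563823^4}^*.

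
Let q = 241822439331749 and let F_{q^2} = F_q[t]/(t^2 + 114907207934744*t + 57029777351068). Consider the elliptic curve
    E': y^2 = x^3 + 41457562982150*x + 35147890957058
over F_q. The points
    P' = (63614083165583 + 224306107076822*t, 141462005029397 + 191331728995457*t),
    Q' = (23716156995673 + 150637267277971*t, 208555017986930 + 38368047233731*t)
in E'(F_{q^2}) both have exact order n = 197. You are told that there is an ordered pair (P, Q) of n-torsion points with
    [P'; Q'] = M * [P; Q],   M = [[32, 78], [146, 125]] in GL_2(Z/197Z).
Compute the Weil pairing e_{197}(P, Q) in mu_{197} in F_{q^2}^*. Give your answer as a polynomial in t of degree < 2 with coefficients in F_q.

131815133902271 + 142379440882113*t

e_{197}(aP+bQ,cP+dQ) = e_{197}(P,Q)^(ad-bc); with (a,b,c,d)=(32,78,146,125) this gives the det-197 law.
So e_{197}(P,Q) = e_{197}(P',Q')^{195}, since 98*195 = 1 mod 197.
Miller loop for e_{197} over F_{241822439331749^2}: bits of 197 = 11000101; 7 double steps + 3 add steps, l/v at each.
So e_{197}(P',Q') = 116687871321574 + 8691822102684*t.
Hence e(P,Q) = 131815133902271 + 142379440882113*t in F_{241822439331749^2}^*.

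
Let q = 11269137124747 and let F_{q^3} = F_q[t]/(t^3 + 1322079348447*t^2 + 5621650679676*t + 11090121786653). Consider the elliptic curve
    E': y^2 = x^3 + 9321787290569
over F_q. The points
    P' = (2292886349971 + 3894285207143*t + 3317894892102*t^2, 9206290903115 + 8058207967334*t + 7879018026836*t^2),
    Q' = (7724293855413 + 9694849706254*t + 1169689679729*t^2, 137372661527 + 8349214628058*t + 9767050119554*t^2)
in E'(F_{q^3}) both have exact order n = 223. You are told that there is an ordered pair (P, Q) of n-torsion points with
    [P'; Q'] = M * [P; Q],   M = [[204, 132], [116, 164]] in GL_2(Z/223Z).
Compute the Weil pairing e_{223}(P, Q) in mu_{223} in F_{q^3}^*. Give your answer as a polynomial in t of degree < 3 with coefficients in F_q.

e_{223}(aP+bQ,cP+dQ) = e_{223}(P,Q)^(ad-bc); with (a,b,c,d)=(204,132,116,164) this gives the det-223 law.
det M = 204*164 - 132*116 = 18144 = 81 (mod 223); 81^{-1} = 212 (mod 223).
Run Miller on y^2=x^3+9321787290569 over F_{11269137124747}: ladder 11011111 (8 bits); e = f_P(D_Q)/f_Q(D_P).
f_P(D_Q)/f_Q(D_P) = 8993352499480 + 6252244969232*t + 9850132153602*t^2.
(8993352499480 + 6252244969232*t + 9850132153602*t^2)^{212} mod (11269137124747,f) = 8012220205140 + 10666726354792*t + 1745145988339*t^2.

8012220205140 + 10666726354792*t + 1745145988339*t^2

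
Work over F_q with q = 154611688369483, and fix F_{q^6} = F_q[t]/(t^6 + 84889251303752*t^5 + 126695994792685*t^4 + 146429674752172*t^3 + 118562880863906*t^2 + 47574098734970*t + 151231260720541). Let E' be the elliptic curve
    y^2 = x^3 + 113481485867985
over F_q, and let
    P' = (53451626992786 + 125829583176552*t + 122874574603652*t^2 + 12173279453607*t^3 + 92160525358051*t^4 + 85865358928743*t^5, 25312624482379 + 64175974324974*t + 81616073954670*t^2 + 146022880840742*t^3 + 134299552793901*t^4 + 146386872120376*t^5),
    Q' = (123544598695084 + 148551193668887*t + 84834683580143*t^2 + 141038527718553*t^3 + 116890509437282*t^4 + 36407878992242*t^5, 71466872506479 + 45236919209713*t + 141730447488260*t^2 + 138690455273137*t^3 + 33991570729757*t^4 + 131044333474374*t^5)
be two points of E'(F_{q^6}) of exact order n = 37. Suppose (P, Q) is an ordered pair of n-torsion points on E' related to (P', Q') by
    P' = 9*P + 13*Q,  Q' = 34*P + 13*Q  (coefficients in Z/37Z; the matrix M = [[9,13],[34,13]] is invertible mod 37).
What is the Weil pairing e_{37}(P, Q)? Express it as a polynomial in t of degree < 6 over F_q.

Alternating bilinearity on E[37] (values in mu_{37} in F_{154611688369483^6}) gives e(P',Q') = e(P,Q)^det(M).
9*13 - 13*34 = -325; reduced mod 37: det = 8, inverse 14.
6-bit Miller (100101) on E'/F_{154611688369483} with a'=0, b'=113481485867985: accumulate tangent/chord ratios at Q'+S and P'+S'.
e_{37}(P',Q') = 138329507064778 + 61663965720304*t + 71632003323034*t^2 + 146923427926282*t^3 + 140043674471965*t^4 + 82952718925878*t^5.
e_{37}(P,Q) = (138329507064778 + 61663965720304*t + 71632003323034*t^2 + 146923427926282*t^3 + 140043674471965*t^4 + 82952718925878*t^5)^{14} = 150419287189380 + 129486634189626*t + 114298938309203*t^2 + 47108164098060*t^3 + 115840899265341*t^4 + 24917527596817*t^5.

150419287189380 + 129486634189626*t + 114298938309203*t^2 + 47108164098060*t^3 + 115840899265341*t^4 + 24917527596817*t^5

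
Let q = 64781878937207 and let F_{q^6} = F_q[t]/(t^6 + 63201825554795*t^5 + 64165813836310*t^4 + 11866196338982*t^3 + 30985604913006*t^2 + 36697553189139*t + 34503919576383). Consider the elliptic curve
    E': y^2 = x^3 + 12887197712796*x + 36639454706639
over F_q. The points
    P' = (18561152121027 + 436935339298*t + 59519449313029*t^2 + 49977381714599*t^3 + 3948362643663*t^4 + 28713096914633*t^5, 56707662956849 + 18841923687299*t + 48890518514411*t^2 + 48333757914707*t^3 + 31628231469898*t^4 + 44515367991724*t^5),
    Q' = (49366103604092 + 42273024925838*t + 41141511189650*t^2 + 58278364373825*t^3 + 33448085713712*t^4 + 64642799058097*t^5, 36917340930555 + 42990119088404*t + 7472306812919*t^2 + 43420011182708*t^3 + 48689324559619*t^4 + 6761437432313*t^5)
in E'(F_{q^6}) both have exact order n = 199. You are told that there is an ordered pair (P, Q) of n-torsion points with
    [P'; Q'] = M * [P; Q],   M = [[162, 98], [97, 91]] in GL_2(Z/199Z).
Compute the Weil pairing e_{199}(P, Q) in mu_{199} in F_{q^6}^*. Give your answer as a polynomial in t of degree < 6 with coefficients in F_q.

5561346438062 + 60098419286287*t + 55150306361362*t^2 + 41818921799159*t^3 + 46572602110726*t^4 + 21628434781062*t^5

e_{199}(aP+bQ,cP+dQ) = e_{199}(P,Q)^(ad-bc); with (a,b,c,d)=(162,98,97,91) this gives the det-199 law.
Hence e(P,Q) = e(P',Q')^{61} where 61 = 62^{-1} mod 199.
Build f_{199,P'} and f_{199,Q'} via the 8-bit ladder of 199=11000111_2; evaluate at shifted divisors; quotient in F_{64781878937207^6}.
Miller gives e_{199}(P',Q') = 20275905305093 + 24665128325839*t + 64062059690514*t^2 + 44020202695823*t^3 + 30330634056799*t^4 + 25519172126688*t^5 in F_{64781878937207^6}.
Finally e_{199}(P,Q) = 5561346438062 + 60098419286287*t + 55150306361362*t^2 + 41818921799159*t^3 + 46572602110726*t^4 + 21628434781062*t^5.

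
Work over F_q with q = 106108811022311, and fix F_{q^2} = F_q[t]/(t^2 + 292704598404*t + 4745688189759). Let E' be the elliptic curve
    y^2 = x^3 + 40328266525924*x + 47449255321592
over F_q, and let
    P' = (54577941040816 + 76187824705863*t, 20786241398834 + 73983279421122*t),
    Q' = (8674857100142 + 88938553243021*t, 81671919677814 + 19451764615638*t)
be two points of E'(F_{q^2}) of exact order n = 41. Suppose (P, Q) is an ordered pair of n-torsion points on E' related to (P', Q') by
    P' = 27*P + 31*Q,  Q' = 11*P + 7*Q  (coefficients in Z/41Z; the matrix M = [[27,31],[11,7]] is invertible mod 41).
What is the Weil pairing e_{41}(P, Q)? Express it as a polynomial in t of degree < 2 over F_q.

79417866997394 + 25322476441517*t

e_{41} is bilinear + alternating on E[41], so e_{41}(27*P + 31*Q, 11*P + 7*Q) = e_{41}(P,Q)^(27*7-31*11).
det M = 27*7 - 31*11 = -152 = 12 (mod 41); 12^{-1} = 24 (mod 41).
n = 41 = (101001)_2 (6 bits, wt 3); accumulate f_{41,P'}(Q'+S)/f_{41,P'}(S) along the 5-step ladder.
e_{41}(P',Q') = 6221171191063 + 105077716769409*t.
Raise to 24: e(P,Q) = 79417866997394 + 25322476441517*t in mu_{41}.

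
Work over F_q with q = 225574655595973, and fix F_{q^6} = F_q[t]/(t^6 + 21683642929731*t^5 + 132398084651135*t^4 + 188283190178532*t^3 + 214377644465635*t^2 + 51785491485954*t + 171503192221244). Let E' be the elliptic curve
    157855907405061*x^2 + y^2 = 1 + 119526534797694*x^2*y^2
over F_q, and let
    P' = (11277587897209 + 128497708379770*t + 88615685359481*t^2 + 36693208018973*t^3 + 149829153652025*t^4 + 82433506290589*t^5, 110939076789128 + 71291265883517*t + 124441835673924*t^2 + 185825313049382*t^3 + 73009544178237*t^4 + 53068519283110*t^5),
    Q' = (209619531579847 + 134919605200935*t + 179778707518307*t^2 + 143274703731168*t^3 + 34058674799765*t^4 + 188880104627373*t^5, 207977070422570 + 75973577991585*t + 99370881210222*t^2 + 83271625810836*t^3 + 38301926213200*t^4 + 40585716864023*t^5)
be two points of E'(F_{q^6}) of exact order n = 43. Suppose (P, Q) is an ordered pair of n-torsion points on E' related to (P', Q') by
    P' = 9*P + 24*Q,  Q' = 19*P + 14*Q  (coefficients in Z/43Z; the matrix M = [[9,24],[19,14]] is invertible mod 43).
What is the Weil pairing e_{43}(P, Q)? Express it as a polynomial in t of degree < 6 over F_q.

155582207935998 + 192299200154755*t + 61508806900836*t^2 + 131564055310534*t^3 + 202397986017098*t^4 + 198892109598075*t^5

Since e_{43}(P,P)=e_{43}(Q,Q)=1 and e_{43}(Q,P)=e_{43}(P,Q)^{-1}, expanding e_{43}(9*P + 24*Q,19*P + 14*Q) leaves e(P,Q)^det(M).
9*14 - 24*19 = -330; reduced mod 43: det = 14, inverse 40.
Edwards a_E,d_E -> Montgomery A=101185574274667,B=148058144856218 -> Weierstrass 211120713819643,104069414784848 via alpha=159017734831779,beta=65976007050835.
Double-and-add over 101011: 6-1 doublings, 4-1 additions; each step l_{T,T}/v_{2T} or l_{T,P'}/v at Q'+S for random S.
e_{43}(P',Q') = 99956235607899 + 185646858977901*t + 204299090177781*t^2 + 25589525323966*t^3 + 57680595044078*t^4 + 199714790707884*t^5.
Hence e(P,Q) = 155582207935998 + 192299200154755*t + 61508806900836*t^2 + 131564055310534*t^3 + 202397986017098*t^4 + 198892109598075*t^5 in F_{225574655595973^6}^*.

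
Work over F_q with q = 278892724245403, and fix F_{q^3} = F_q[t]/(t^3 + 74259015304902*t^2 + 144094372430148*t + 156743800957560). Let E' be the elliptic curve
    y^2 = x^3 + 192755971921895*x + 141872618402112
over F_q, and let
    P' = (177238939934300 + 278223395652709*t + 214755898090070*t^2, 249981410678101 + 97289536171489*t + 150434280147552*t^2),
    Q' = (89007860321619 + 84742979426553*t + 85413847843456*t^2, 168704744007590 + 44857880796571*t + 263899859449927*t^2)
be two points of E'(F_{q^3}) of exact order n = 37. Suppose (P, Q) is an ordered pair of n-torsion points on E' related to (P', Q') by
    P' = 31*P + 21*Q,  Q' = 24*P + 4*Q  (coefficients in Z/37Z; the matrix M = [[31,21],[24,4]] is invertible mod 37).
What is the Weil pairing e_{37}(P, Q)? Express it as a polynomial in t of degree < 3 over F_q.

186641579266275 + 81286400799176*t + 197303503515634*t^2

Alternating bilinearity on E[37] (values in mu_{37} in F_{278892724245403^3}) gives e(P',Q') = e(P,Q)^det(M).
det(M) mod 37 = 27; its inverse in (Z/37)^* is 11 (check: 27*11 mod 37 = 1).
Build f_{37,P'} and f_{37,Q'} via the 6-bit ladder of 37=100101_2; evaluate at shifted divisors; quotient in F_{278892724245403^3}.
So e_{37}(P',Q') = 48444525098634 + 218473555812936*t + 31252448099284*t^2.
e_{37}(P,Q) = (48444525098634 + 218473555812936*t + 31252448099284*t^2)^{11} = 186641579266275 + 81286400799176*t + 197303503515634*t^2.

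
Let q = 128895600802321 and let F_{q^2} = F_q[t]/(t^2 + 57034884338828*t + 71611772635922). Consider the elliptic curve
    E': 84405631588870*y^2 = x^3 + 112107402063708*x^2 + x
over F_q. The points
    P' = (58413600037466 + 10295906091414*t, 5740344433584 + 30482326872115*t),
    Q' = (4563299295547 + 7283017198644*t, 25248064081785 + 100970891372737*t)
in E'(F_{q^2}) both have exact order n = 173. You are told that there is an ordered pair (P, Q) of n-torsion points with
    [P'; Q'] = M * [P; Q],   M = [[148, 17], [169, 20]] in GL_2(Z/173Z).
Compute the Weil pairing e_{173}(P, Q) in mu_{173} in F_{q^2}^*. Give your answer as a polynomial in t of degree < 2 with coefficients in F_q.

Alternating bilinearity on E[173] (values in mu_{173} in F_{128895600802321^2}) gives e(P',Q') = e(P,Q)^det(M).
det M = 148*20 - 17*169 = 87 = 87 (mod 173); 87^{-1} = 2 (mod 173).
Montgomery->Weierstrass: x_W = 13420551891235*x+122497295507887, y_W=13420551891235*y on F_{128895600802321}; lands on y^2=x^3+92217894216947*x+124048462372259.
n = 173 = (10101101)_2 (8 bits, wt 5); accumulate f_{173,P'}(Q'+S)/f_{173,P'}(S) along the 7-step ladder.
f_P(D_Q)/f_Q(D_P) = 38073060564268 + 38361555628097*t.
e_{173}(P,Q) = (38073060564268 + 38361555628097*t)^{2} = 32867306257216 + 41696057599011*t.

32867306257216 + 41696057599011*t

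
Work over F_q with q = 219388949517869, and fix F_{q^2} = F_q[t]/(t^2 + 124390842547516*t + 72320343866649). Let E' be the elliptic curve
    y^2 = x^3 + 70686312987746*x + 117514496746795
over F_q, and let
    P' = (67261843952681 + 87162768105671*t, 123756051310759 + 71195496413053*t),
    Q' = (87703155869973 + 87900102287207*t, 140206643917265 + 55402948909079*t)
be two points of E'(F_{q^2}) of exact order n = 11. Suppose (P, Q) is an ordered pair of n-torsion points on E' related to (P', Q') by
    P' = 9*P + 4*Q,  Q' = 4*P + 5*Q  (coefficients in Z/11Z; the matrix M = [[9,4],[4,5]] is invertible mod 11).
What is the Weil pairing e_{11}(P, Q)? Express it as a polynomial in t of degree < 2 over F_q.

170638472507790 + 80024448631914*t

Under M = [[9,4],[4,5]] in GL_2(Z/11), e_{11}(P',Q') = e_{11}(P,Q)^(9*5-4*4 mod 11).
Inverting 7 mod 11: 8. Thus e_{11}(P,Q) = e(P',Q')^{8}.
Double-and-add over 1011: 4-1 doublings, 3-1 additions; each step l_{T,T}/v_{2T} or l_{T,P'}/v at Q'+S for random S.
f_P(D_Q)/f_Q(D_P) = 76066862954230 + 152770498205158*t.
Hence e(P,Q) = 170638472507790 + 80024448631914*t in F_{219388949517869^2}^*.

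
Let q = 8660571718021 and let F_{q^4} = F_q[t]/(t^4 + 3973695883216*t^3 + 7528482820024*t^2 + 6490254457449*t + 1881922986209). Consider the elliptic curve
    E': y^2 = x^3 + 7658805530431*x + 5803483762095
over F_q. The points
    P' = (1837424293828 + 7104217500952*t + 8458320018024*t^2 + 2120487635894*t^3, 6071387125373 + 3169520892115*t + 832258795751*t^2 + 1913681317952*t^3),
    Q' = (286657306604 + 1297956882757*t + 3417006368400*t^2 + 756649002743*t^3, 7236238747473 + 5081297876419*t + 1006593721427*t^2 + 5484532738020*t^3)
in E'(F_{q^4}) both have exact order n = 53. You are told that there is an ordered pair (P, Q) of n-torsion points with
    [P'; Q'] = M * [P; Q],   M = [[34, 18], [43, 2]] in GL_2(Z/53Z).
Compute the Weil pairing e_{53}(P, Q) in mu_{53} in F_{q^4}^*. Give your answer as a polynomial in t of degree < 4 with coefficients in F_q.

4342528012438 + 2202874032799*t + 2130377079255*t^2 + 2561226309603*t^3

e_{53} is bilinear + alternating on E[53], so e_{53}(34*P + 18*Q, 43*P + 2*Q) = e_{53}(P,Q)^(34*2-18*43).
34*2 - 18*43 = -706; reduced mod 53: det = 36, inverse 28.
Double-and-add over 110101: 6-1 doublings, 4-1 additions; each step l_{T,T}/v_{2T} or l_{T,P'}/v at Q'+S for random S.
So e_{53}(P',Q') = 7748630693305 + 8281927366924*t + 4319437251247*t^2 + 708284860894*t^3.
Thus e_{53}(P,Q) = 4342528012438 + 2202874032799*t + 2130377079255*t^2 + 2561226309603*t^3.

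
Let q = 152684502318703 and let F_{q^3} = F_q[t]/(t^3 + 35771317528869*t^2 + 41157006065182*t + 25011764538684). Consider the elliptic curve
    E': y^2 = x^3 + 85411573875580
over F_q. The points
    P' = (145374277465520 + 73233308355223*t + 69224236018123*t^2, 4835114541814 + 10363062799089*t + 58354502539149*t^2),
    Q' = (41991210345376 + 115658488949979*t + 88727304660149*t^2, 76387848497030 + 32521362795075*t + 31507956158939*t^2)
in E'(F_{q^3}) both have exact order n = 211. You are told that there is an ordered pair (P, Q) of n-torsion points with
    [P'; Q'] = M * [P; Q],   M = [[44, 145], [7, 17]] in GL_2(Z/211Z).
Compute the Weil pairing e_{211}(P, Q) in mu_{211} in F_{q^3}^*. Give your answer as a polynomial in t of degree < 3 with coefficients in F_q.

Since e_{211}(P,P)=e_{211}(Q,Q)=1 and e_{211}(Q,P)=e_{211}(P,Q)^{-1}, expanding e_{211}(44*P + 145*Q,7*P + 17*Q) leaves e(P,Q)^det(M).
Inverting 155 mod 211: 162. Thus e_{211}(P,Q) = e(P',Q')^{162}.
Build f_{211,P'} and f_{211,Q'} via the 8-bit ladder of 211=11010011_2; evaluate at shifted divisors; quotient in F_{152684502318703^3}.
So e_{211}(P',Q') = 3514497541193 + 56777218341821*t + 39451837660926*t^2.
Thus e_{211}(P,Q) = 117473941726235 + 33950739743927*t + 33358841134747*t^2.

117473941726235 + 33950739743927*t + 33358841134747*t^2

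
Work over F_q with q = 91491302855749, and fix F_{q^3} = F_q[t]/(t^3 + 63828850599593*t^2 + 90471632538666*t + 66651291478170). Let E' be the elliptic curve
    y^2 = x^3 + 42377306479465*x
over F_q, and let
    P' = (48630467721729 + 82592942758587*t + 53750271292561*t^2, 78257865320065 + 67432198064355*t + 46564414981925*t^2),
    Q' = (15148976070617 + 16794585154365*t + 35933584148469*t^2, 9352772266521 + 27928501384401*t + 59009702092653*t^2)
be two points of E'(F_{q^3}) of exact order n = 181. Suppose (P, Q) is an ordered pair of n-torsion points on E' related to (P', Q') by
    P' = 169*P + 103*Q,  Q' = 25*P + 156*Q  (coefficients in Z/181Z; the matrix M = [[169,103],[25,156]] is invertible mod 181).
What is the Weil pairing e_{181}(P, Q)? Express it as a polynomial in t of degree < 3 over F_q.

49294974715022 + 66215174319646*t + 57111626488347*t^2

e_{181} is bilinear + alternating on E[181], so e_{181}(169*P + 103*Q, 25*P + 156*Q) = e_{181}(P,Q)^(169*156-103*25).
det M = 169*156 - 103*25 = 23789 = 78 (mod 181); 78^{-1} = 123 (mod 181).
Run Miller on y^2=x^3+42377306479465*x over F_{91491302855749}: ladder 10110101 (8 bits); e = f_P(D_Q)/f_Q(D_P).
So e_{181}(P',Q') = 59220418836634 + 31609955336441*t + 87183688149141*t^2.
Hence e(P,Q) = 49294974715022 + 66215174319646*t + 57111626488347*t^2 in F_{91491302855749^3}^*.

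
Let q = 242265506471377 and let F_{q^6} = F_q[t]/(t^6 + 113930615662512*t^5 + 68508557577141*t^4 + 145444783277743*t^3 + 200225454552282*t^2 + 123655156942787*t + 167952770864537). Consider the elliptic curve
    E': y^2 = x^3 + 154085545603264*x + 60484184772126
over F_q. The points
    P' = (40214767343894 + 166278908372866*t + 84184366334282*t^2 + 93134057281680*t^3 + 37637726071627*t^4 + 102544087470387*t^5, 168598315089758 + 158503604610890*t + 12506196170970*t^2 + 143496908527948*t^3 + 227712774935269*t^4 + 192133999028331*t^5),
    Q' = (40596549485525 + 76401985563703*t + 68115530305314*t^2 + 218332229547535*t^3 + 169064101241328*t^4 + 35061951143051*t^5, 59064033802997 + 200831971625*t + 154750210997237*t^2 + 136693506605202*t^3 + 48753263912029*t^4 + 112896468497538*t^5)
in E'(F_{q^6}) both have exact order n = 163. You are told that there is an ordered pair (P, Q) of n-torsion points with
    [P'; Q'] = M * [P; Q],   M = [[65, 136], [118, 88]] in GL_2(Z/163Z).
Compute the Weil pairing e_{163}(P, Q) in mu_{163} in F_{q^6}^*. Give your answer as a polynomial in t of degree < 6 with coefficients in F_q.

10913800144196 + 186384141349271*t + 181485693809677*t^2 + 129064762666649*t^3 + 28742283398194*t^4 + 110736405803770*t^5

Under M = [[65,136],[118,88]] in GL_2(Z/163), e_{163}(P',Q') = e_{163}(P,Q)^(65*88-136*118 mod 163).
Inverting 104 mod 163: 58. Thus e_{163}(P,Q) = e(P',Q')^{58}.
Double-and-add over 10100011: 8-1 doublings, 4-1 additions; each step l_{T,T}/v_{2T} or l_{T,P'}/v at Q'+S for random S.
The quotient is 70027985586572 + 98498565449008*t + 93145765915101*t^2 + 9549110985778*t^3 + 139132388859781*t^4 + 105641373966727*t^5.
Finally e_{163}(P,Q) = 10913800144196 + 186384141349271*t + 181485693809677*t^2 + 129064762666649*t^3 + 28742283398194*t^4 + 110736405803770*t^5.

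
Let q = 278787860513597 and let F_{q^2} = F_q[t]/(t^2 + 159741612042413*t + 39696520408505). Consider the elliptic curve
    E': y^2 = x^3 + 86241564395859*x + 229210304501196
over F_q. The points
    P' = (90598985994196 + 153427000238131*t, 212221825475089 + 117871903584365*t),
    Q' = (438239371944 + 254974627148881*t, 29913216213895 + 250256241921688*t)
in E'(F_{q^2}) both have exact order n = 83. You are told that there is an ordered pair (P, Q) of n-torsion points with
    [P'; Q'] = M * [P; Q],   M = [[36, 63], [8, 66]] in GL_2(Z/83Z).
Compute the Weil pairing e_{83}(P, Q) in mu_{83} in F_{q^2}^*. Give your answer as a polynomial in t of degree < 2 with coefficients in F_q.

e_{83} is bilinear + alternating on E[83], so e_{83}(36*P + 63*Q, 8*P + 66*Q) = e_{83}(P,Q)^(36*66-63*8).
Hence e(P,Q) = e(P',Q')^{74} where 74 = 46^{-1} mod 83.
Double-and-add over 1010011: 7-1 doublings, 4-1 additions; each step l_{T,T}/v_{2T} or l_{T,P'}/v at Q'+S for random S.
The quotient is 274042516807191 + 214631854594186*t.
Hence e(P,Q) = 127404362091312 + 155513341298686*t in F_{278787860513597^2}^*.

127404362091312 + 155513341298686*t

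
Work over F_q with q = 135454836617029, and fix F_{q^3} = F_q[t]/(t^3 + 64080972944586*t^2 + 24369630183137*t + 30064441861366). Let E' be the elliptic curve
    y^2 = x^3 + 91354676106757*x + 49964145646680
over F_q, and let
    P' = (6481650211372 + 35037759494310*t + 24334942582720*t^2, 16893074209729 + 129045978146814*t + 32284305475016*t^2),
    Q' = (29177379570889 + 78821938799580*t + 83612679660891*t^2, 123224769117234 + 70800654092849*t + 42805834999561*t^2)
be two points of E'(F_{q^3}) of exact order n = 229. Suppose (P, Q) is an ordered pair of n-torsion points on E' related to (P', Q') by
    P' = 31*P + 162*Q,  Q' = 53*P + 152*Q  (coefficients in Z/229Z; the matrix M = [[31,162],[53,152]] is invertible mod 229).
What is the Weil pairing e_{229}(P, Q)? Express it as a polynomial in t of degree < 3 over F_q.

Under M = [[31,162],[53,152]] in GL_2(Z/229), e_{229}(P',Q') = e_{229}(P,Q)^(31*152-162*53 mod 229).
det(M) mod 229 = 19; its inverse in (Z/229)^* is 217 (check: 19*217 mod 229 = 1).
Double-and-add over 11100101: 8-1 doublings, 5-1 additions; each step l_{T,T}/v_{2T} or l_{T,P'}/v at Q'+S for random S.
f_P(D_Q)/f_Q(D_P) = 44181619524973 + 114977855297688*t + 43554457355026*t^2.
(44181619524973 + 114977855297688*t + 43554457355026*t^2)^{217} mod (135454836617029,f) = 54174672274464 + 129295142431679*t + 15471668849040*t^2.

54174672274464 + 129295142431679*t + 15471668849040*t^2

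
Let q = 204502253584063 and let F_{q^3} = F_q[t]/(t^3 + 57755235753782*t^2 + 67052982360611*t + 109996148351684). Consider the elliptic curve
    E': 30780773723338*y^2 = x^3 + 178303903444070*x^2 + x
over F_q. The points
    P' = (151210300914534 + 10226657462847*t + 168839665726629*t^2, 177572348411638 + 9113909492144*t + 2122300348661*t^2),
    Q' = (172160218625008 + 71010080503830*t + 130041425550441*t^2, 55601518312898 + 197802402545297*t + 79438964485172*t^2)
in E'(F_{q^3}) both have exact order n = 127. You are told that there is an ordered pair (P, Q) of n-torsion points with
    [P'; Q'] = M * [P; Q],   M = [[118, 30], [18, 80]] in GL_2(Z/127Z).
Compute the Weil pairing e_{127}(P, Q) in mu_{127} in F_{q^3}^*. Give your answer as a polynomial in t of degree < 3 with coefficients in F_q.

e_{127}(aP+bQ,cP+dQ) = e_{127}(P,Q)^(ad-bc); with (a,b,c,d)=(118,30,18,80) this gives the det-127 law.
So e_{127}(P,Q) = e_{127}(P',Q')^{89}, since 10*89 = 1 mod 127.
(x,y)|->(897245244142x+129508032592431,897245244142y) sends E' to y^2=x^3+56789418406929*x+32293035138648.
7-bit Miller (1111111) on E'/F_{204502253584063} with a'=56789418406929, b'=32293035138648: accumulate tangent/chord ratios at Q'+S and P'+S'.
Result: e(P',Q') = 81578266936647 + 140051455175616*t + 43605781986957*t^2.
Finally e_{127}(P,Q) = 147382928262015 + 91348301674286*t + 126234560094902*t^2.

147382928262015 + 91348301674286*t + 126234560094902*t^2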